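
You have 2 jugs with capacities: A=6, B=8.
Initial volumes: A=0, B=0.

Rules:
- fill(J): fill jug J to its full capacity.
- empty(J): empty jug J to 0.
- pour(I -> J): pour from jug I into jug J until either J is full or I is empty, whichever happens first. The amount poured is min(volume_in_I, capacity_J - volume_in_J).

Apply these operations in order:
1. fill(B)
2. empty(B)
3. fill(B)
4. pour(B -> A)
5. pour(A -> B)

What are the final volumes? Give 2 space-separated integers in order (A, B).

Step 1: fill(B) -> (A=0 B=8)
Step 2: empty(B) -> (A=0 B=0)
Step 3: fill(B) -> (A=0 B=8)
Step 4: pour(B -> A) -> (A=6 B=2)
Step 5: pour(A -> B) -> (A=0 B=8)

Answer: 0 8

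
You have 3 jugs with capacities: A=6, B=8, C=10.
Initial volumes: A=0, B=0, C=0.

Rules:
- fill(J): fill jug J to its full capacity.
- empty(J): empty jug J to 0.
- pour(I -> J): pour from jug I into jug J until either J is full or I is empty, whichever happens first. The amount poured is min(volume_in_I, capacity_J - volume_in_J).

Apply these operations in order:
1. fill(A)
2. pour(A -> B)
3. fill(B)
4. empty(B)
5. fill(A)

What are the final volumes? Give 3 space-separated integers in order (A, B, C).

Answer: 6 0 0

Derivation:
Step 1: fill(A) -> (A=6 B=0 C=0)
Step 2: pour(A -> B) -> (A=0 B=6 C=0)
Step 3: fill(B) -> (A=0 B=8 C=0)
Step 4: empty(B) -> (A=0 B=0 C=0)
Step 5: fill(A) -> (A=6 B=0 C=0)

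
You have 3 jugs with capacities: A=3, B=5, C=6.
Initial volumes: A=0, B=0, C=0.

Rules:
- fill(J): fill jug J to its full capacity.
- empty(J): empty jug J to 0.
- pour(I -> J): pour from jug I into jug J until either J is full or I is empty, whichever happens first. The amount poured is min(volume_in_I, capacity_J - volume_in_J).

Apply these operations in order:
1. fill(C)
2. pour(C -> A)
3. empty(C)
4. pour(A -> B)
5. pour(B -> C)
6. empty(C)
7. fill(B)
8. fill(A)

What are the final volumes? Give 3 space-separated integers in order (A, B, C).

Answer: 3 5 0

Derivation:
Step 1: fill(C) -> (A=0 B=0 C=6)
Step 2: pour(C -> A) -> (A=3 B=0 C=3)
Step 3: empty(C) -> (A=3 B=0 C=0)
Step 4: pour(A -> B) -> (A=0 B=3 C=0)
Step 5: pour(B -> C) -> (A=0 B=0 C=3)
Step 6: empty(C) -> (A=0 B=0 C=0)
Step 7: fill(B) -> (A=0 B=5 C=0)
Step 8: fill(A) -> (A=3 B=5 C=0)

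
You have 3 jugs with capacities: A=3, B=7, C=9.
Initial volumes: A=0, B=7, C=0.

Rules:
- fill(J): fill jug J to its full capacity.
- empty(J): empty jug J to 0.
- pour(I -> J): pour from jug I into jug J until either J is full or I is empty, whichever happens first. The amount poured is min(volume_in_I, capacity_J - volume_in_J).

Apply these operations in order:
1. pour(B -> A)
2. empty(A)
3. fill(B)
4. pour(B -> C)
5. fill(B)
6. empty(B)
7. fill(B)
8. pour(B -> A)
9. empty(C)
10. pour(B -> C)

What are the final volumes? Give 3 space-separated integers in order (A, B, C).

Answer: 3 0 4

Derivation:
Step 1: pour(B -> A) -> (A=3 B=4 C=0)
Step 2: empty(A) -> (A=0 B=4 C=0)
Step 3: fill(B) -> (A=0 B=7 C=0)
Step 4: pour(B -> C) -> (A=0 B=0 C=7)
Step 5: fill(B) -> (A=0 B=7 C=7)
Step 6: empty(B) -> (A=0 B=0 C=7)
Step 7: fill(B) -> (A=0 B=7 C=7)
Step 8: pour(B -> A) -> (A=3 B=4 C=7)
Step 9: empty(C) -> (A=3 B=4 C=0)
Step 10: pour(B -> C) -> (A=3 B=0 C=4)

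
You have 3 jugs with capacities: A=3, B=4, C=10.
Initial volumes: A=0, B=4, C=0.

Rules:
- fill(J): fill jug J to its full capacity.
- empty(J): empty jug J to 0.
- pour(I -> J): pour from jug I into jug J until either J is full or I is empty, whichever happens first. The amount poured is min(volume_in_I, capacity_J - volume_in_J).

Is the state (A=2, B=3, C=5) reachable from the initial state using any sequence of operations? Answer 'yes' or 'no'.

BFS explored all 166 reachable states.
Reachable set includes: (0,0,0), (0,0,1), (0,0,2), (0,0,3), (0,0,4), (0,0,5), (0,0,6), (0,0,7), (0,0,8), (0,0,9), (0,0,10), (0,1,0) ...
Target (A=2, B=3, C=5) not in reachable set → no.

Answer: no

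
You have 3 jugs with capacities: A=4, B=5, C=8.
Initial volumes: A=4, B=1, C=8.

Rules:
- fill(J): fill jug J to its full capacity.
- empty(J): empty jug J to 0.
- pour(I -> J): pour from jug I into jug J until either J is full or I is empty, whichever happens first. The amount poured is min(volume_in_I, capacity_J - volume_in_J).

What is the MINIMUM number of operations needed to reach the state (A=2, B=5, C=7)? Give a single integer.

BFS from (A=4, B=1, C=8). One shortest path:
  1. empty(A) -> (A=0 B=1 C=8)
  2. pour(B -> A) -> (A=1 B=0 C=8)
  3. pour(C -> B) -> (A=1 B=5 C=3)
  4. pour(B -> A) -> (A=4 B=2 C=3)
  5. pour(A -> C) -> (A=0 B=2 C=7)
  6. pour(B -> A) -> (A=2 B=0 C=7)
  7. fill(B) -> (A=2 B=5 C=7)
Reached target in 7 moves.

Answer: 7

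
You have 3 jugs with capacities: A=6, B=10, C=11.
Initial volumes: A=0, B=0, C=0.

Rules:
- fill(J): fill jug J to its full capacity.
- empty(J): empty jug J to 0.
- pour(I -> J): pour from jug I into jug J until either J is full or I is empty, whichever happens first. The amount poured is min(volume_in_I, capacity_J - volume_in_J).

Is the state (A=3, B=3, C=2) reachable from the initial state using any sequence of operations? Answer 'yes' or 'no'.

BFS explored all 474 reachable states.
Reachable set includes: (0,0,0), (0,0,1), (0,0,2), (0,0,3), (0,0,4), (0,0,5), (0,0,6), (0,0,7), (0,0,8), (0,0,9), (0,0,10), (0,0,11) ...
Target (A=3, B=3, C=2) not in reachable set → no.

Answer: no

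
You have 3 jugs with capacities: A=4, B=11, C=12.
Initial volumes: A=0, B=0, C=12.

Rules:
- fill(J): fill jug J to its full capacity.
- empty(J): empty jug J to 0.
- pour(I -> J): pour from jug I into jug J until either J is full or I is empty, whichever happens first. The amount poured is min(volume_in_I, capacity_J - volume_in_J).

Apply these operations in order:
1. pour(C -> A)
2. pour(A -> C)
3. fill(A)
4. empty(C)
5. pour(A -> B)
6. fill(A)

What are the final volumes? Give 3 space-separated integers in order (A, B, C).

Answer: 4 4 0

Derivation:
Step 1: pour(C -> A) -> (A=4 B=0 C=8)
Step 2: pour(A -> C) -> (A=0 B=0 C=12)
Step 3: fill(A) -> (A=4 B=0 C=12)
Step 4: empty(C) -> (A=4 B=0 C=0)
Step 5: pour(A -> B) -> (A=0 B=4 C=0)
Step 6: fill(A) -> (A=4 B=4 C=0)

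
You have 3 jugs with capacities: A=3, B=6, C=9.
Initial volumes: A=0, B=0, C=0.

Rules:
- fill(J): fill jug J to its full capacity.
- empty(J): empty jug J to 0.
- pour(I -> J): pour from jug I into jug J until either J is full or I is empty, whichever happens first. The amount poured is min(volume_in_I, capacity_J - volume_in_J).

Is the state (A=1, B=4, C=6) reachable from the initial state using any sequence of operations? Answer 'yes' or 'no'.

BFS explored all 24 reachable states.
Reachable set includes: (0,0,0), (0,0,3), (0,0,6), (0,0,9), (0,3,0), (0,3,3), (0,3,6), (0,3,9), (0,6,0), (0,6,3), (0,6,6), (0,6,9) ...
Target (A=1, B=4, C=6) not in reachable set → no.

Answer: no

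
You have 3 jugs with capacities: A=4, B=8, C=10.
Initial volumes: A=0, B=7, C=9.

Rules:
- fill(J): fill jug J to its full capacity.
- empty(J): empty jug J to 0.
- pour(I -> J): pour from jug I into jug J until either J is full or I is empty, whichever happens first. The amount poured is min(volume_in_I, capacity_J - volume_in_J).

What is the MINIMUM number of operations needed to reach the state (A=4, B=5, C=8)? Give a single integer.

Answer: 6

Derivation:
BFS from (A=0, B=7, C=9). One shortest path:
  1. empty(B) -> (A=0 B=0 C=9)
  2. pour(C -> B) -> (A=0 B=8 C=1)
  3. pour(C -> A) -> (A=1 B=8 C=0)
  4. pour(B -> C) -> (A=1 B=0 C=8)
  5. fill(B) -> (A=1 B=8 C=8)
  6. pour(B -> A) -> (A=4 B=5 C=8)
Reached target in 6 moves.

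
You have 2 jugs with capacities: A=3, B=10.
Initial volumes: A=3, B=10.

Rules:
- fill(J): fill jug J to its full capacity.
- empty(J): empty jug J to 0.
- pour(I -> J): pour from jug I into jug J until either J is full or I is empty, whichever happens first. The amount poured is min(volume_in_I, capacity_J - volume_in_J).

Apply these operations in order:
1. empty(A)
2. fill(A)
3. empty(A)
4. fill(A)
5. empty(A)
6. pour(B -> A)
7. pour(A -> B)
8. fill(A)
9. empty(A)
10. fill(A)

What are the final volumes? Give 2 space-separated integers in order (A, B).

Step 1: empty(A) -> (A=0 B=10)
Step 2: fill(A) -> (A=3 B=10)
Step 3: empty(A) -> (A=0 B=10)
Step 4: fill(A) -> (A=3 B=10)
Step 5: empty(A) -> (A=0 B=10)
Step 6: pour(B -> A) -> (A=3 B=7)
Step 7: pour(A -> B) -> (A=0 B=10)
Step 8: fill(A) -> (A=3 B=10)
Step 9: empty(A) -> (A=0 B=10)
Step 10: fill(A) -> (A=3 B=10)

Answer: 3 10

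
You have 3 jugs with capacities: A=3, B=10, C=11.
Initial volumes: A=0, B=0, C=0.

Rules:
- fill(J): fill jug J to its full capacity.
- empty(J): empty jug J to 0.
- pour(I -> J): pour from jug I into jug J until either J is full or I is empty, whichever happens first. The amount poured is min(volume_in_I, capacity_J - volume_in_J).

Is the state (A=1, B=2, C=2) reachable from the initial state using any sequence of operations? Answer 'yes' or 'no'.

BFS explored all 348 reachable states.
Reachable set includes: (0,0,0), (0,0,1), (0,0,2), (0,0,3), (0,0,4), (0,0,5), (0,0,6), (0,0,7), (0,0,8), (0,0,9), (0,0,10), (0,0,11) ...
Target (A=1, B=2, C=2) not in reachable set → no.

Answer: no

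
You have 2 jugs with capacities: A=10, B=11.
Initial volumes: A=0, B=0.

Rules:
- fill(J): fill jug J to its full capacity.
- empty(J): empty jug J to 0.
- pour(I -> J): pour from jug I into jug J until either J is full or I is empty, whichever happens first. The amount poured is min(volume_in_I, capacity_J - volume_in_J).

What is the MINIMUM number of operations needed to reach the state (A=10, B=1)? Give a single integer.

Answer: 2

Derivation:
BFS from (A=0, B=0). One shortest path:
  1. fill(B) -> (A=0 B=11)
  2. pour(B -> A) -> (A=10 B=1)
Reached target in 2 moves.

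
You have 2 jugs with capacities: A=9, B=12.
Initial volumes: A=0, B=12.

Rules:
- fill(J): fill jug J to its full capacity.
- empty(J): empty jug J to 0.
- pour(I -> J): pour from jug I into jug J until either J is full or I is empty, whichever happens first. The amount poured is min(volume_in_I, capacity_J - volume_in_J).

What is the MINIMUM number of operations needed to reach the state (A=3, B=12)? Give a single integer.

Answer: 4

Derivation:
BFS from (A=0, B=12). One shortest path:
  1. pour(B -> A) -> (A=9 B=3)
  2. empty(A) -> (A=0 B=3)
  3. pour(B -> A) -> (A=3 B=0)
  4. fill(B) -> (A=3 B=12)
Reached target in 4 moves.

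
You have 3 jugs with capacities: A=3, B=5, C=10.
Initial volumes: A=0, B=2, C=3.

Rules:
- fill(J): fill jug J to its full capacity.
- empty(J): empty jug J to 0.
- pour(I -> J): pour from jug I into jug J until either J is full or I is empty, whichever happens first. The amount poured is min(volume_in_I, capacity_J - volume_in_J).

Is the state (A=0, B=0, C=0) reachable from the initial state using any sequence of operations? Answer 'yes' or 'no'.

Answer: yes

Derivation:
BFS from (A=0, B=2, C=3):
  1. empty(B) -> (A=0 B=0 C=3)
  2. empty(C) -> (A=0 B=0 C=0)
Target reached → yes.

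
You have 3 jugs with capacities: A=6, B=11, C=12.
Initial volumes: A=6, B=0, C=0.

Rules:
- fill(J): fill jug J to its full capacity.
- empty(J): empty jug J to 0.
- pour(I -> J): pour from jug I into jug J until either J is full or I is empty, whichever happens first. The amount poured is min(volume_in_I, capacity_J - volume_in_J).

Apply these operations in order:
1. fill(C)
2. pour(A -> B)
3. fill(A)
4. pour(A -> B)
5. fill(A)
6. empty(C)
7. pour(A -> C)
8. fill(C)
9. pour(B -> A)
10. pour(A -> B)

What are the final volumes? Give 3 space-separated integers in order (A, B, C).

Step 1: fill(C) -> (A=6 B=0 C=12)
Step 2: pour(A -> B) -> (A=0 B=6 C=12)
Step 3: fill(A) -> (A=6 B=6 C=12)
Step 4: pour(A -> B) -> (A=1 B=11 C=12)
Step 5: fill(A) -> (A=6 B=11 C=12)
Step 6: empty(C) -> (A=6 B=11 C=0)
Step 7: pour(A -> C) -> (A=0 B=11 C=6)
Step 8: fill(C) -> (A=0 B=11 C=12)
Step 9: pour(B -> A) -> (A=6 B=5 C=12)
Step 10: pour(A -> B) -> (A=0 B=11 C=12)

Answer: 0 11 12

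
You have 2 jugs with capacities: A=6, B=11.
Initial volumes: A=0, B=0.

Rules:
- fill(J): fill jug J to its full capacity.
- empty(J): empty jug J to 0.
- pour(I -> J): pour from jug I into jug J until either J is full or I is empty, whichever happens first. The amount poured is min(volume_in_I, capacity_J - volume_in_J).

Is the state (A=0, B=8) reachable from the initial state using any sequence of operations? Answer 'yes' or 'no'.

Answer: yes

Derivation:
BFS from (A=0, B=0):
  1. fill(A) -> (A=6 B=0)
  2. pour(A -> B) -> (A=0 B=6)
  3. fill(A) -> (A=6 B=6)
  4. pour(A -> B) -> (A=1 B=11)
  5. empty(B) -> (A=1 B=0)
  6. pour(A -> B) -> (A=0 B=1)
  7. fill(A) -> (A=6 B=1)
  8. pour(A -> B) -> (A=0 B=7)
  9. fill(A) -> (A=6 B=7)
  10. pour(A -> B) -> (A=2 B=11)
  11. empty(B) -> (A=2 B=0)
  12. pour(A -> B) -> (A=0 B=2)
  13. fill(A) -> (A=6 B=2)
  14. pour(A -> B) -> (A=0 B=8)
Target reached → yes.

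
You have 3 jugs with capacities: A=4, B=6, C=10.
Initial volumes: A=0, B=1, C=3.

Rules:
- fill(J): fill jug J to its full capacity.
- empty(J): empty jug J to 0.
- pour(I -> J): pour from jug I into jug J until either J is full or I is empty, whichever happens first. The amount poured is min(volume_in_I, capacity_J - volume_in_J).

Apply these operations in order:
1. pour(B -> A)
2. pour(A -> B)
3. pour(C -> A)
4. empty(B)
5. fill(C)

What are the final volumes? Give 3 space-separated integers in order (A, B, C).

Step 1: pour(B -> A) -> (A=1 B=0 C=3)
Step 2: pour(A -> B) -> (A=0 B=1 C=3)
Step 3: pour(C -> A) -> (A=3 B=1 C=0)
Step 4: empty(B) -> (A=3 B=0 C=0)
Step 5: fill(C) -> (A=3 B=0 C=10)

Answer: 3 0 10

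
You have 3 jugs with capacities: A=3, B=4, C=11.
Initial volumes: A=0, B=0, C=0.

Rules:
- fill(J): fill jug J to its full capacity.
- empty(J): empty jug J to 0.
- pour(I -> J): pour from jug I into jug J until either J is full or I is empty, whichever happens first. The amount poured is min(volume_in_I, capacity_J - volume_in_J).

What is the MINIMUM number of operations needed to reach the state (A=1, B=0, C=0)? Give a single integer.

Answer: 4

Derivation:
BFS from (A=0, B=0, C=0). One shortest path:
  1. fill(B) -> (A=0 B=4 C=0)
  2. pour(B -> A) -> (A=3 B=1 C=0)
  3. empty(A) -> (A=0 B=1 C=0)
  4. pour(B -> A) -> (A=1 B=0 C=0)
Reached target in 4 moves.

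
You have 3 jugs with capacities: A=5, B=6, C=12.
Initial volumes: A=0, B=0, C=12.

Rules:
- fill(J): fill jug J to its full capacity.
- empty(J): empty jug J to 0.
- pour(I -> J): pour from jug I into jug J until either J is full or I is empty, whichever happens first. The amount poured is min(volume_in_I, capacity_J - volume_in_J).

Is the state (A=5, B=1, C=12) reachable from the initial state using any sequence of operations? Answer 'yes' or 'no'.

Answer: yes

Derivation:
BFS from (A=0, B=0, C=12):
  1. fill(B) -> (A=0 B=6 C=12)
  2. pour(B -> A) -> (A=5 B=1 C=12)
Target reached → yes.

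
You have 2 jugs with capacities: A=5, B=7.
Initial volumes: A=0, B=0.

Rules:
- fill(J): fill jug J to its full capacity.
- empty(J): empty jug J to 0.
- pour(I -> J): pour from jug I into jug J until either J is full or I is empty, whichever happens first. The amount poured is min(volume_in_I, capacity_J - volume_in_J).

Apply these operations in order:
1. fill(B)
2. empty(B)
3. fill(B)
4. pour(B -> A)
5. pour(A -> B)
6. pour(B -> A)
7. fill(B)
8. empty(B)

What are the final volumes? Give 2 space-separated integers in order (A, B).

Step 1: fill(B) -> (A=0 B=7)
Step 2: empty(B) -> (A=0 B=0)
Step 3: fill(B) -> (A=0 B=7)
Step 4: pour(B -> A) -> (A=5 B=2)
Step 5: pour(A -> B) -> (A=0 B=7)
Step 6: pour(B -> A) -> (A=5 B=2)
Step 7: fill(B) -> (A=5 B=7)
Step 8: empty(B) -> (A=5 B=0)

Answer: 5 0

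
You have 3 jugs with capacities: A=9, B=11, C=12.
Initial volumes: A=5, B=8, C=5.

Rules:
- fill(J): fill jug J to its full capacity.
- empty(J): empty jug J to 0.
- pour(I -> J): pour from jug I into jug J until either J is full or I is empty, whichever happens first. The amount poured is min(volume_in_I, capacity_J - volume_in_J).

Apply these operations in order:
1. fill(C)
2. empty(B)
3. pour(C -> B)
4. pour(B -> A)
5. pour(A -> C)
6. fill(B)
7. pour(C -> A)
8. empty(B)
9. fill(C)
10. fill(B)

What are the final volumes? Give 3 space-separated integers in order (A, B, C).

Answer: 9 11 12

Derivation:
Step 1: fill(C) -> (A=5 B=8 C=12)
Step 2: empty(B) -> (A=5 B=0 C=12)
Step 3: pour(C -> B) -> (A=5 B=11 C=1)
Step 4: pour(B -> A) -> (A=9 B=7 C=1)
Step 5: pour(A -> C) -> (A=0 B=7 C=10)
Step 6: fill(B) -> (A=0 B=11 C=10)
Step 7: pour(C -> A) -> (A=9 B=11 C=1)
Step 8: empty(B) -> (A=9 B=0 C=1)
Step 9: fill(C) -> (A=9 B=0 C=12)
Step 10: fill(B) -> (A=9 B=11 C=12)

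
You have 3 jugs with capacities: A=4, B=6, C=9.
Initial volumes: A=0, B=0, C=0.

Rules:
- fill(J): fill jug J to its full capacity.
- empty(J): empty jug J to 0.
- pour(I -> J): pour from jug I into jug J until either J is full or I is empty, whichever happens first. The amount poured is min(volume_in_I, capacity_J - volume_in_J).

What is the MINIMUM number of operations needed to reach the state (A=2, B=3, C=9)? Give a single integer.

BFS from (A=0, B=0, C=0). One shortest path:
  1. fill(A) -> (A=4 B=0 C=0)
  2. fill(B) -> (A=4 B=6 C=0)
  3. pour(B -> C) -> (A=4 B=0 C=6)
  4. pour(A -> B) -> (A=0 B=4 C=6)
  5. fill(A) -> (A=4 B=4 C=6)
  6. pour(A -> B) -> (A=2 B=6 C=6)
  7. pour(B -> C) -> (A=2 B=3 C=9)
Reached target in 7 moves.

Answer: 7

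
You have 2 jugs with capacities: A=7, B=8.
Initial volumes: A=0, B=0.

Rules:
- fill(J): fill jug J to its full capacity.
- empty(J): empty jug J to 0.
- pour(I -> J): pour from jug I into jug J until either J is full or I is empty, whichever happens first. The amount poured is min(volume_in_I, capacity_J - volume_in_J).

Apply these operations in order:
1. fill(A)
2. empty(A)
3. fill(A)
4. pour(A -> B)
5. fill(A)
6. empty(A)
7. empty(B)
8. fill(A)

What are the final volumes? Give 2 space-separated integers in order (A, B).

Answer: 7 0

Derivation:
Step 1: fill(A) -> (A=7 B=0)
Step 2: empty(A) -> (A=0 B=0)
Step 3: fill(A) -> (A=7 B=0)
Step 4: pour(A -> B) -> (A=0 B=7)
Step 5: fill(A) -> (A=7 B=7)
Step 6: empty(A) -> (A=0 B=7)
Step 7: empty(B) -> (A=0 B=0)
Step 8: fill(A) -> (A=7 B=0)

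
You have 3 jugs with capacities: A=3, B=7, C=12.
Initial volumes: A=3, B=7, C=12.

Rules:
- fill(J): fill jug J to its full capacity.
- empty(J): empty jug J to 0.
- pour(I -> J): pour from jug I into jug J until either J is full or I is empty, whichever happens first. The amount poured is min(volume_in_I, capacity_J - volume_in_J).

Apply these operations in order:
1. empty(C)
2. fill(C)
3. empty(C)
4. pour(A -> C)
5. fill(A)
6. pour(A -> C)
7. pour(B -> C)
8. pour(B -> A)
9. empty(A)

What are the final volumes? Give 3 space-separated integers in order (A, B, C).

Answer: 0 0 12

Derivation:
Step 1: empty(C) -> (A=3 B=7 C=0)
Step 2: fill(C) -> (A=3 B=7 C=12)
Step 3: empty(C) -> (A=3 B=7 C=0)
Step 4: pour(A -> C) -> (A=0 B=7 C=3)
Step 5: fill(A) -> (A=3 B=7 C=3)
Step 6: pour(A -> C) -> (A=0 B=7 C=6)
Step 7: pour(B -> C) -> (A=0 B=1 C=12)
Step 8: pour(B -> A) -> (A=1 B=0 C=12)
Step 9: empty(A) -> (A=0 B=0 C=12)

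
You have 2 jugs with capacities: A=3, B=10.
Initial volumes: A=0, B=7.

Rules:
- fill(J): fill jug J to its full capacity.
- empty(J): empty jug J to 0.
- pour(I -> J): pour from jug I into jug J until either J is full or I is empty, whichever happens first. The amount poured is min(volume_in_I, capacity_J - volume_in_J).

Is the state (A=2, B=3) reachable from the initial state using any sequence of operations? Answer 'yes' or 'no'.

BFS explored all 26 reachable states.
Reachable set includes: (0,0), (0,1), (0,2), (0,3), (0,4), (0,5), (0,6), (0,7), (0,8), (0,9), (0,10), (1,0) ...
Target (A=2, B=3) not in reachable set → no.

Answer: no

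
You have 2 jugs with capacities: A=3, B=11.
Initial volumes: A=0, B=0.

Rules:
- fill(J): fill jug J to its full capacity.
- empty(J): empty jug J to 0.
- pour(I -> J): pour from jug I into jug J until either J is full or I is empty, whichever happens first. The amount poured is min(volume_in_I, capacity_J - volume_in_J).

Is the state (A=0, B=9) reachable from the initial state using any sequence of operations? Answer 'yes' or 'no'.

BFS from (A=0, B=0):
  1. fill(A) -> (A=3 B=0)
  2. pour(A -> B) -> (A=0 B=3)
  3. fill(A) -> (A=3 B=3)
  4. pour(A -> B) -> (A=0 B=6)
  5. fill(A) -> (A=3 B=6)
  6. pour(A -> B) -> (A=0 B=9)
Target reached → yes.

Answer: yes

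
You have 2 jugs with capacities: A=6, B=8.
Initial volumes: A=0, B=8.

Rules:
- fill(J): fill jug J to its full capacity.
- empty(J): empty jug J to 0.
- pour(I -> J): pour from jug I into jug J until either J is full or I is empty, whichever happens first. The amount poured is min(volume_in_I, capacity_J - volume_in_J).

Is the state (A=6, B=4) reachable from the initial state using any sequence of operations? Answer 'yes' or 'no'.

BFS from (A=0, B=8):
  1. pour(B -> A) -> (A=6 B=2)
  2. empty(A) -> (A=0 B=2)
  3. pour(B -> A) -> (A=2 B=0)
  4. fill(B) -> (A=2 B=8)
  5. pour(B -> A) -> (A=6 B=4)
Target reached → yes.

Answer: yes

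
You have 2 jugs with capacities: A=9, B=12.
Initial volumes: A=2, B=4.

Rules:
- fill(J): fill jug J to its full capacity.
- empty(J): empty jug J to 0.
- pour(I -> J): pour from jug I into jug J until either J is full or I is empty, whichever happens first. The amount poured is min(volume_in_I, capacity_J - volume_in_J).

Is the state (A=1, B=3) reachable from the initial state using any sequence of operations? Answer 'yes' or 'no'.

BFS explored all 43 reachable states.
Reachable set includes: (0,0), (0,1), (0,2), (0,3), (0,4), (0,5), (0,6), (0,7), (0,8), (0,9), (0,10), (0,11) ...
Target (A=1, B=3) not in reachable set → no.

Answer: no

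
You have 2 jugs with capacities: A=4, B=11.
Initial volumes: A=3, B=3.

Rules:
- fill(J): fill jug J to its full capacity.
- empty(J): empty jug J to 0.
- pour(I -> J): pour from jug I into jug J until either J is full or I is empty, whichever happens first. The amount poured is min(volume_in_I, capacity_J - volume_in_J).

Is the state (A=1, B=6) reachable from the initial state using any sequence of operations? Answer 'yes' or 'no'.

BFS explored all 31 reachable states.
Reachable set includes: (0,0), (0,1), (0,2), (0,3), (0,4), (0,5), (0,6), (0,7), (0,8), (0,9), (0,10), (0,11) ...
Target (A=1, B=6) not in reachable set → no.

Answer: no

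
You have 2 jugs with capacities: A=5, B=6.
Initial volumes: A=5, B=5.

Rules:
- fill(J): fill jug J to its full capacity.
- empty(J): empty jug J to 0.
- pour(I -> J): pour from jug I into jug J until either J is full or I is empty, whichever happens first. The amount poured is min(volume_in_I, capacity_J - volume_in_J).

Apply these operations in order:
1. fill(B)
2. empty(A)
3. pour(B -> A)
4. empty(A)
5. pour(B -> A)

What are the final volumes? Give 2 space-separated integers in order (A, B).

Answer: 1 0

Derivation:
Step 1: fill(B) -> (A=5 B=6)
Step 2: empty(A) -> (A=0 B=6)
Step 3: pour(B -> A) -> (A=5 B=1)
Step 4: empty(A) -> (A=0 B=1)
Step 5: pour(B -> A) -> (A=1 B=0)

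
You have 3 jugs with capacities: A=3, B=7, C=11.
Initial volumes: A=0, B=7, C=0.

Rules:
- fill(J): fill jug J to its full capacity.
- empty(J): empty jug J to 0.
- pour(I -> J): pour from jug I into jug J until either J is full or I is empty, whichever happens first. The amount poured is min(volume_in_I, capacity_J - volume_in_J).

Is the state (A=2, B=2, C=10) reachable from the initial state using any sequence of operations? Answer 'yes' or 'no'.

Answer: no

Derivation:
BFS explored all 264 reachable states.
Reachable set includes: (0,0,0), (0,0,1), (0,0,2), (0,0,3), (0,0,4), (0,0,5), (0,0,6), (0,0,7), (0,0,8), (0,0,9), (0,0,10), (0,0,11) ...
Target (A=2, B=2, C=10) not in reachable set → no.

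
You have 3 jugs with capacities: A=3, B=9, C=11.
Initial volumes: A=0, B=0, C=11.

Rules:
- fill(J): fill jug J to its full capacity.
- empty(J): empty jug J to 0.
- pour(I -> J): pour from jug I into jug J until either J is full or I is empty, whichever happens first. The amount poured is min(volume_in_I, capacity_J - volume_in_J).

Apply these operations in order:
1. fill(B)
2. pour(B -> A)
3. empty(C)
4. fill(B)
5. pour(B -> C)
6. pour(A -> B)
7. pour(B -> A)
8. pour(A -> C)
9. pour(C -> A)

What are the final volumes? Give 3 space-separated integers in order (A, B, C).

Step 1: fill(B) -> (A=0 B=9 C=11)
Step 2: pour(B -> A) -> (A=3 B=6 C=11)
Step 3: empty(C) -> (A=3 B=6 C=0)
Step 4: fill(B) -> (A=3 B=9 C=0)
Step 5: pour(B -> C) -> (A=3 B=0 C=9)
Step 6: pour(A -> B) -> (A=0 B=3 C=9)
Step 7: pour(B -> A) -> (A=3 B=0 C=9)
Step 8: pour(A -> C) -> (A=1 B=0 C=11)
Step 9: pour(C -> A) -> (A=3 B=0 C=9)

Answer: 3 0 9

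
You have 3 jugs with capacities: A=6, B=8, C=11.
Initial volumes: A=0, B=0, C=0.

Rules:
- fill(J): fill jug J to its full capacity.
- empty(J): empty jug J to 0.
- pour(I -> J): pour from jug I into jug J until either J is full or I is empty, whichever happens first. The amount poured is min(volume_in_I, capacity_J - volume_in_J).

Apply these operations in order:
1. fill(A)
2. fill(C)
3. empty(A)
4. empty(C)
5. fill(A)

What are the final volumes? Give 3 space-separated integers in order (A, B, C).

Step 1: fill(A) -> (A=6 B=0 C=0)
Step 2: fill(C) -> (A=6 B=0 C=11)
Step 3: empty(A) -> (A=0 B=0 C=11)
Step 4: empty(C) -> (A=0 B=0 C=0)
Step 5: fill(A) -> (A=6 B=0 C=0)

Answer: 6 0 0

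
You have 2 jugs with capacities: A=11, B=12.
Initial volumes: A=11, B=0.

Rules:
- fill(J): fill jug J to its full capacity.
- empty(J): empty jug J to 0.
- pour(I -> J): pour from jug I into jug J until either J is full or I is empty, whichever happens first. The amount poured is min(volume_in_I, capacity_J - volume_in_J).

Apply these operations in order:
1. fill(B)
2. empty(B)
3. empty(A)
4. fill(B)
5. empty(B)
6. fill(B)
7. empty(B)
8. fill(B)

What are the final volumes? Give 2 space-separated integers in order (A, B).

Step 1: fill(B) -> (A=11 B=12)
Step 2: empty(B) -> (A=11 B=0)
Step 3: empty(A) -> (A=0 B=0)
Step 4: fill(B) -> (A=0 B=12)
Step 5: empty(B) -> (A=0 B=0)
Step 6: fill(B) -> (A=0 B=12)
Step 7: empty(B) -> (A=0 B=0)
Step 8: fill(B) -> (A=0 B=12)

Answer: 0 12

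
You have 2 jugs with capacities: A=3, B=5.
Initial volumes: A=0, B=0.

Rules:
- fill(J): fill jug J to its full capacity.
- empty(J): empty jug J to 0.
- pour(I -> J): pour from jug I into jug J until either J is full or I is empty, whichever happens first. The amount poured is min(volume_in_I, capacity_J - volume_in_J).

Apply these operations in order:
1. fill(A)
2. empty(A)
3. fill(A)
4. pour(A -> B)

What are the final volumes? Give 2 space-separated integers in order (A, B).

Answer: 0 3

Derivation:
Step 1: fill(A) -> (A=3 B=0)
Step 2: empty(A) -> (A=0 B=0)
Step 3: fill(A) -> (A=3 B=0)
Step 4: pour(A -> B) -> (A=0 B=3)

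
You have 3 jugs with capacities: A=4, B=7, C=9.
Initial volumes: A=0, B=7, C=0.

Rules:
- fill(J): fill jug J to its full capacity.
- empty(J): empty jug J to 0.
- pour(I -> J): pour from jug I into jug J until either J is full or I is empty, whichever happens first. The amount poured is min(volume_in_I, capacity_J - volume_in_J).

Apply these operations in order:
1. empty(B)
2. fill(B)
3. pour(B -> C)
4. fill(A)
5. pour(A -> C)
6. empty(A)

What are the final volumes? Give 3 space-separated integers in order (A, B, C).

Step 1: empty(B) -> (A=0 B=0 C=0)
Step 2: fill(B) -> (A=0 B=7 C=0)
Step 3: pour(B -> C) -> (A=0 B=0 C=7)
Step 4: fill(A) -> (A=4 B=0 C=7)
Step 5: pour(A -> C) -> (A=2 B=0 C=9)
Step 6: empty(A) -> (A=0 B=0 C=9)

Answer: 0 0 9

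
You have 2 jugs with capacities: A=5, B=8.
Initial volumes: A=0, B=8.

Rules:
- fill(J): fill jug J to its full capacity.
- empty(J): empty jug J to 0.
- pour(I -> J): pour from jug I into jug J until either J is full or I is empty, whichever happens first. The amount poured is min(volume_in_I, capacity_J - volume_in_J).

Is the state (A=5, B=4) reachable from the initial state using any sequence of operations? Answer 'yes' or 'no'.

BFS from (A=0, B=8):
  1. pour(B -> A) -> (A=5 B=3)
  2. empty(A) -> (A=0 B=3)
  3. pour(B -> A) -> (A=3 B=0)
  4. fill(B) -> (A=3 B=8)
  5. pour(B -> A) -> (A=5 B=6)
  6. empty(A) -> (A=0 B=6)
  7. pour(B -> A) -> (A=5 B=1)
  8. empty(A) -> (A=0 B=1)
  9. pour(B -> A) -> (A=1 B=0)
  10. fill(B) -> (A=1 B=8)
  11. pour(B -> A) -> (A=5 B=4)
Target reached → yes.

Answer: yes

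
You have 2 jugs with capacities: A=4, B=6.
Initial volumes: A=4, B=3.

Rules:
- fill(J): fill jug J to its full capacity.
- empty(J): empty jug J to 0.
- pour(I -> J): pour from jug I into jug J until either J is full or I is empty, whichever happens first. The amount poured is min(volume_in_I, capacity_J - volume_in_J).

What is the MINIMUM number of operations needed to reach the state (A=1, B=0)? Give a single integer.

BFS from (A=4, B=3). One shortest path:
  1. pour(A -> B) -> (A=1 B=6)
  2. empty(B) -> (A=1 B=0)
Reached target in 2 moves.

Answer: 2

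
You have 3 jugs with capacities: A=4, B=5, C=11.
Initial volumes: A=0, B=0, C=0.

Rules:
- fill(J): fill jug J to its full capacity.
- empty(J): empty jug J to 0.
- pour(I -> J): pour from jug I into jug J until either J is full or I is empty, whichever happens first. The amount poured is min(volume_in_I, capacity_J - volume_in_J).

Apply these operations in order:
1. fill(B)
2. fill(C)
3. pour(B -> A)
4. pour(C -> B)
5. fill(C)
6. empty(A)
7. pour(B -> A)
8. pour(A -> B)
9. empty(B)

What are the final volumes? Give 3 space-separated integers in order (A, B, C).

Step 1: fill(B) -> (A=0 B=5 C=0)
Step 2: fill(C) -> (A=0 B=5 C=11)
Step 3: pour(B -> A) -> (A=4 B=1 C=11)
Step 4: pour(C -> B) -> (A=4 B=5 C=7)
Step 5: fill(C) -> (A=4 B=5 C=11)
Step 6: empty(A) -> (A=0 B=5 C=11)
Step 7: pour(B -> A) -> (A=4 B=1 C=11)
Step 8: pour(A -> B) -> (A=0 B=5 C=11)
Step 9: empty(B) -> (A=0 B=0 C=11)

Answer: 0 0 11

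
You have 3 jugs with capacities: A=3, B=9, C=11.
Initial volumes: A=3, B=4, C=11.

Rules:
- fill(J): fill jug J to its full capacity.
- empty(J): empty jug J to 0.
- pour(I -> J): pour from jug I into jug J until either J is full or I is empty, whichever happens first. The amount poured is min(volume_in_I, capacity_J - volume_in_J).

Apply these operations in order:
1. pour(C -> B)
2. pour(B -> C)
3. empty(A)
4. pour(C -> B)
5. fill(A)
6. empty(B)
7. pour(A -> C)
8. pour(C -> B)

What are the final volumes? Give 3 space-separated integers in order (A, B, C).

Answer: 0 9 0

Derivation:
Step 1: pour(C -> B) -> (A=3 B=9 C=6)
Step 2: pour(B -> C) -> (A=3 B=4 C=11)
Step 3: empty(A) -> (A=0 B=4 C=11)
Step 4: pour(C -> B) -> (A=0 B=9 C=6)
Step 5: fill(A) -> (A=3 B=9 C=6)
Step 6: empty(B) -> (A=3 B=0 C=6)
Step 7: pour(A -> C) -> (A=0 B=0 C=9)
Step 8: pour(C -> B) -> (A=0 B=9 C=0)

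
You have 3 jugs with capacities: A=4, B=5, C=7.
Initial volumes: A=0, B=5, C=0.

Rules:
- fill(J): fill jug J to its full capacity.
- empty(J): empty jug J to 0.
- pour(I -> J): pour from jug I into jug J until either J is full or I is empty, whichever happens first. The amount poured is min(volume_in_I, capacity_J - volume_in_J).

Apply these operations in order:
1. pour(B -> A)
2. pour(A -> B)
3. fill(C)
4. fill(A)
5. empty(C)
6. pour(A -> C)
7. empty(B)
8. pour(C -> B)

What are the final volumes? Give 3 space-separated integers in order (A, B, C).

Step 1: pour(B -> A) -> (A=4 B=1 C=0)
Step 2: pour(A -> B) -> (A=0 B=5 C=0)
Step 3: fill(C) -> (A=0 B=5 C=7)
Step 4: fill(A) -> (A=4 B=5 C=7)
Step 5: empty(C) -> (A=4 B=5 C=0)
Step 6: pour(A -> C) -> (A=0 B=5 C=4)
Step 7: empty(B) -> (A=0 B=0 C=4)
Step 8: pour(C -> B) -> (A=0 B=4 C=0)

Answer: 0 4 0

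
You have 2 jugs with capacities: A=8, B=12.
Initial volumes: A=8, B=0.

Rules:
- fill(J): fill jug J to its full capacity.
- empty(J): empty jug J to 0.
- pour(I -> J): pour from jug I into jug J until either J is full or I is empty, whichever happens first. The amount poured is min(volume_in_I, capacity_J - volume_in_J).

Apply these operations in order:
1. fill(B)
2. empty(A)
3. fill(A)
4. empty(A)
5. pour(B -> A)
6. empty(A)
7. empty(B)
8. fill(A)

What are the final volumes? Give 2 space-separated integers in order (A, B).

Answer: 8 0

Derivation:
Step 1: fill(B) -> (A=8 B=12)
Step 2: empty(A) -> (A=0 B=12)
Step 3: fill(A) -> (A=8 B=12)
Step 4: empty(A) -> (A=0 B=12)
Step 5: pour(B -> A) -> (A=8 B=4)
Step 6: empty(A) -> (A=0 B=4)
Step 7: empty(B) -> (A=0 B=0)
Step 8: fill(A) -> (A=8 B=0)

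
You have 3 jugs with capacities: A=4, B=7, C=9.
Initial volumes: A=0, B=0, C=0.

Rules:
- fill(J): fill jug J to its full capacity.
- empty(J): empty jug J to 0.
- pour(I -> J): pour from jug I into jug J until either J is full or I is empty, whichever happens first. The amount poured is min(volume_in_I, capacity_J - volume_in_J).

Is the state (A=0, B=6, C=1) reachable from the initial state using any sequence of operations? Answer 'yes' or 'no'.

Answer: yes

Derivation:
BFS from (A=0, B=0, C=0):
  1. fill(A) -> (A=4 B=0 C=0)
  2. fill(B) -> (A=4 B=7 C=0)
  3. pour(A -> C) -> (A=0 B=7 C=4)
  4. pour(B -> C) -> (A=0 B=2 C=9)
  5. pour(C -> A) -> (A=4 B=2 C=5)
  6. empty(A) -> (A=0 B=2 C=5)
  7. pour(C -> A) -> (A=4 B=2 C=1)
  8. pour(A -> B) -> (A=0 B=6 C=1)
Target reached → yes.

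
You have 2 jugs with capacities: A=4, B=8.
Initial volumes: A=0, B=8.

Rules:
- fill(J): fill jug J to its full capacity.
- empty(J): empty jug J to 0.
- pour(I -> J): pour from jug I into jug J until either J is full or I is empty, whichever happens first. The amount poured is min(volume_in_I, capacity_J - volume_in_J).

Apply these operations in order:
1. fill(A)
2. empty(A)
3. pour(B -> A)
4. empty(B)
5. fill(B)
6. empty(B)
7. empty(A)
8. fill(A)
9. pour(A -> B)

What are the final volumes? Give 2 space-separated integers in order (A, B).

Answer: 0 4

Derivation:
Step 1: fill(A) -> (A=4 B=8)
Step 2: empty(A) -> (A=0 B=8)
Step 3: pour(B -> A) -> (A=4 B=4)
Step 4: empty(B) -> (A=4 B=0)
Step 5: fill(B) -> (A=4 B=8)
Step 6: empty(B) -> (A=4 B=0)
Step 7: empty(A) -> (A=0 B=0)
Step 8: fill(A) -> (A=4 B=0)
Step 9: pour(A -> B) -> (A=0 B=4)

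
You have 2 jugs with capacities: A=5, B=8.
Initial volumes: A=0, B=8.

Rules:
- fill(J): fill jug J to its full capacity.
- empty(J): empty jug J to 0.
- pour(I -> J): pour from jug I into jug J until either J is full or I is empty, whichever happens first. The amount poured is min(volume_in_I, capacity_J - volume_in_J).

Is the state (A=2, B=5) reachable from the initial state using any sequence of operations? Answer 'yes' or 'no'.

Answer: no

Derivation:
BFS explored all 26 reachable states.
Reachable set includes: (0,0), (0,1), (0,2), (0,3), (0,4), (0,5), (0,6), (0,7), (0,8), (1,0), (1,8), (2,0) ...
Target (A=2, B=5) not in reachable set → no.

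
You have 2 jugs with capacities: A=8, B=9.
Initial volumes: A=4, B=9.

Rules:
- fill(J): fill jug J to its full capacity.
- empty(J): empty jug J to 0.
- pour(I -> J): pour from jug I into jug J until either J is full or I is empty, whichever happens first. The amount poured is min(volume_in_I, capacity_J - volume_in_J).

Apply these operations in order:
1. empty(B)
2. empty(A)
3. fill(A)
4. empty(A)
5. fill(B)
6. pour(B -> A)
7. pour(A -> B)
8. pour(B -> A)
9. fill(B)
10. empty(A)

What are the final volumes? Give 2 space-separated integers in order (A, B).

Step 1: empty(B) -> (A=4 B=0)
Step 2: empty(A) -> (A=0 B=0)
Step 3: fill(A) -> (A=8 B=0)
Step 4: empty(A) -> (A=0 B=0)
Step 5: fill(B) -> (A=0 B=9)
Step 6: pour(B -> A) -> (A=8 B=1)
Step 7: pour(A -> B) -> (A=0 B=9)
Step 8: pour(B -> A) -> (A=8 B=1)
Step 9: fill(B) -> (A=8 B=9)
Step 10: empty(A) -> (A=0 B=9)

Answer: 0 9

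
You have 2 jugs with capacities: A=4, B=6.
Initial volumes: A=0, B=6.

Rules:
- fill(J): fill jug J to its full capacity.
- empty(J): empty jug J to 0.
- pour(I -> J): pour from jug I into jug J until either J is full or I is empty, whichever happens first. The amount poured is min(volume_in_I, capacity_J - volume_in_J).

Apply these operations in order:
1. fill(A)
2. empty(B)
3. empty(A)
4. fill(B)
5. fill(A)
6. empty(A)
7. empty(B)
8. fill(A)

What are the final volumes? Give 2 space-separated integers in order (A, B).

Answer: 4 0

Derivation:
Step 1: fill(A) -> (A=4 B=6)
Step 2: empty(B) -> (A=4 B=0)
Step 3: empty(A) -> (A=0 B=0)
Step 4: fill(B) -> (A=0 B=6)
Step 5: fill(A) -> (A=4 B=6)
Step 6: empty(A) -> (A=0 B=6)
Step 7: empty(B) -> (A=0 B=0)
Step 8: fill(A) -> (A=4 B=0)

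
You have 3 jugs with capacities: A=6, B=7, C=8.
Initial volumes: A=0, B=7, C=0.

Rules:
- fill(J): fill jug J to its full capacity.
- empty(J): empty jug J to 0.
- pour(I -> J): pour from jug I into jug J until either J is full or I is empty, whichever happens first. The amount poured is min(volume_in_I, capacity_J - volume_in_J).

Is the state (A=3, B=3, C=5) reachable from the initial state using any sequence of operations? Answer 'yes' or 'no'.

Answer: no

Derivation:
BFS explored all 294 reachable states.
Reachable set includes: (0,0,0), (0,0,1), (0,0,2), (0,0,3), (0,0,4), (0,0,5), (0,0,6), (0,0,7), (0,0,8), (0,1,0), (0,1,1), (0,1,2) ...
Target (A=3, B=3, C=5) not in reachable set → no.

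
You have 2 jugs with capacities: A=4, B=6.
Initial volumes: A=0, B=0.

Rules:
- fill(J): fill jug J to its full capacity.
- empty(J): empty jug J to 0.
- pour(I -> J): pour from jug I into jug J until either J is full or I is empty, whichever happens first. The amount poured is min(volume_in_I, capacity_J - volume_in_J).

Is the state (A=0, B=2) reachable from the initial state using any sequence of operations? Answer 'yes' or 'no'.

Answer: yes

Derivation:
BFS from (A=0, B=0):
  1. fill(B) -> (A=0 B=6)
  2. pour(B -> A) -> (A=4 B=2)
  3. empty(A) -> (A=0 B=2)
Target reached → yes.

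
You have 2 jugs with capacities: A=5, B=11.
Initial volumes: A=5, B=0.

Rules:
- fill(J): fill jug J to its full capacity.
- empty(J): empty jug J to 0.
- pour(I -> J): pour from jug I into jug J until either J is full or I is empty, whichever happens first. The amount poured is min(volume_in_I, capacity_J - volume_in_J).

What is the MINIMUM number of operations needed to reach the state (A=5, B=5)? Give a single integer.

BFS from (A=5, B=0). One shortest path:
  1. pour(A -> B) -> (A=0 B=5)
  2. fill(A) -> (A=5 B=5)
Reached target in 2 moves.

Answer: 2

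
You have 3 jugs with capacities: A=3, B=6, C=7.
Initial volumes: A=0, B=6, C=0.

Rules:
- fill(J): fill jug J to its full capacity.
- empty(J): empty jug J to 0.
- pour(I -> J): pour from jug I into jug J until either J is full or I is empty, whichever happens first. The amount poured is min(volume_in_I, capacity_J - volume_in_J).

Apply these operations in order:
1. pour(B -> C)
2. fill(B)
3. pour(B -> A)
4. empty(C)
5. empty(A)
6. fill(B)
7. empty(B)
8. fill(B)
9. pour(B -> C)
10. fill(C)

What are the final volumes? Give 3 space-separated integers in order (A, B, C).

Step 1: pour(B -> C) -> (A=0 B=0 C=6)
Step 2: fill(B) -> (A=0 B=6 C=6)
Step 3: pour(B -> A) -> (A=3 B=3 C=6)
Step 4: empty(C) -> (A=3 B=3 C=0)
Step 5: empty(A) -> (A=0 B=3 C=0)
Step 6: fill(B) -> (A=0 B=6 C=0)
Step 7: empty(B) -> (A=0 B=0 C=0)
Step 8: fill(B) -> (A=0 B=6 C=0)
Step 9: pour(B -> C) -> (A=0 B=0 C=6)
Step 10: fill(C) -> (A=0 B=0 C=7)

Answer: 0 0 7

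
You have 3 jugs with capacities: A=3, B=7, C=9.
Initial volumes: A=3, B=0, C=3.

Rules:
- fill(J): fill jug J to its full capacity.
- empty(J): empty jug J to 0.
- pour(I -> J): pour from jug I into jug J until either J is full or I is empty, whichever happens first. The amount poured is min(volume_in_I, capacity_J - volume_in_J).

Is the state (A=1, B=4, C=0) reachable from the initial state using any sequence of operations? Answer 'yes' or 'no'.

BFS from (A=3, B=0, C=3):
  1. empty(A) -> (A=0 B=0 C=3)
  2. fill(B) -> (A=0 B=7 C=3)
  3. empty(C) -> (A=0 B=7 C=0)
  4. pour(B -> C) -> (A=0 B=0 C=7)
  5. fill(B) -> (A=0 B=7 C=7)
  6. pour(B -> A) -> (A=3 B=4 C=7)
  7. pour(A -> C) -> (A=1 B=4 C=9)
  8. empty(C) -> (A=1 B=4 C=0)
Target reached → yes.

Answer: yes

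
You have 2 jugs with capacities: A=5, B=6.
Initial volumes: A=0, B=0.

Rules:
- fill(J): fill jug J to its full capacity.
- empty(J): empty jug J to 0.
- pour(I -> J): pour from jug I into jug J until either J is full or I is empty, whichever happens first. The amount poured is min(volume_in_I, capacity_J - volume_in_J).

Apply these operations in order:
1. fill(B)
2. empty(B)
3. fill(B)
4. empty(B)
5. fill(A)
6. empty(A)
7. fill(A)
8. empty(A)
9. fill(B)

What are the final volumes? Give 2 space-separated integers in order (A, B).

Step 1: fill(B) -> (A=0 B=6)
Step 2: empty(B) -> (A=0 B=0)
Step 3: fill(B) -> (A=0 B=6)
Step 4: empty(B) -> (A=0 B=0)
Step 5: fill(A) -> (A=5 B=0)
Step 6: empty(A) -> (A=0 B=0)
Step 7: fill(A) -> (A=5 B=0)
Step 8: empty(A) -> (A=0 B=0)
Step 9: fill(B) -> (A=0 B=6)

Answer: 0 6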